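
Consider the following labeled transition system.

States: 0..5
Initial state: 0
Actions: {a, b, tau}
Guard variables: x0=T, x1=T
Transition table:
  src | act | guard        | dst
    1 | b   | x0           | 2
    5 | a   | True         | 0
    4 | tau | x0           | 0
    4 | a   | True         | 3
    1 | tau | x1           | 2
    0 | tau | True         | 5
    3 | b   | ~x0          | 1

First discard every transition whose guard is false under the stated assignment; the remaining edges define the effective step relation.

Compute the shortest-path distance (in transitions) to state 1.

BFS to 1:
  depth 0: {0}
  depth 1: {5}
1 never appears.

Answer: UNREACHABLE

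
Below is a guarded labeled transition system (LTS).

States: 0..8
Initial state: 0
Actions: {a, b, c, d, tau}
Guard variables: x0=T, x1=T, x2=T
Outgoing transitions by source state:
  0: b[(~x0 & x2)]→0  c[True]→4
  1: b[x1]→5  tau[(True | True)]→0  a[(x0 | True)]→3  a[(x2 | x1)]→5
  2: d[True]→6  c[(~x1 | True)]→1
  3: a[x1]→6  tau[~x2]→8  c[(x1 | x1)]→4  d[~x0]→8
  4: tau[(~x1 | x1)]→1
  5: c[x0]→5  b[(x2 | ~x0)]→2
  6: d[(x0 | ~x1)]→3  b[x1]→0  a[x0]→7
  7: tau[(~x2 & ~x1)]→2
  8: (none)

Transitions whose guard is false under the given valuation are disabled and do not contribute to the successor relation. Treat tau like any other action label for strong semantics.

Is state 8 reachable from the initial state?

Guard filter leaves 15 enabled edge(s).
L0 = {0}
L1 = {4}  cumulative {0,4}
L2 = {1}  cumulative {0,1,4}
L3 = {3,5}  cumulative {0,1,3,4,5}
L4 = {2,6}  cumulative {0,1,2,3,4,5,6}
L5 = {7}  cumulative {0,1,2,3,4,5,6,7}
Reach set: {0,1,2,3,4,5,6,7}

Answer: UNREACHABLE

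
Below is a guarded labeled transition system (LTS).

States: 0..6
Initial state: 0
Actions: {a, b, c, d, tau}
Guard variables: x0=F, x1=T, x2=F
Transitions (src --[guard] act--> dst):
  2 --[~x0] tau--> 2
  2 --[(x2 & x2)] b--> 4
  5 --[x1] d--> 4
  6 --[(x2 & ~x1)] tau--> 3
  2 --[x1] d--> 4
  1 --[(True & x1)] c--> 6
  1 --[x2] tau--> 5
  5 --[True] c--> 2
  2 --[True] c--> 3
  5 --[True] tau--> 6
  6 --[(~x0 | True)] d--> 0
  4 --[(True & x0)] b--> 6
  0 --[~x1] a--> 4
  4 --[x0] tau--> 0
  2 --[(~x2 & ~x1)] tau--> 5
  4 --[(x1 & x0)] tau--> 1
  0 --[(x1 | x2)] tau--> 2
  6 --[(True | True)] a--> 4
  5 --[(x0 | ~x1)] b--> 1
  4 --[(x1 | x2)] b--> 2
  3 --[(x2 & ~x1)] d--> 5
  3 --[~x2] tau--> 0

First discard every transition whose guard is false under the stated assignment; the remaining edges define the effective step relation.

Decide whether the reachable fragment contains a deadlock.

Answer: DEADLOCK-FREE

Trace:
Reach set: {0,2,3,4}
  0: tau→2  [1 out]
  2: c→3  d→4  tau→2  [3 out]
  3: tau→0  [1 out]
  4: b→2  [1 out]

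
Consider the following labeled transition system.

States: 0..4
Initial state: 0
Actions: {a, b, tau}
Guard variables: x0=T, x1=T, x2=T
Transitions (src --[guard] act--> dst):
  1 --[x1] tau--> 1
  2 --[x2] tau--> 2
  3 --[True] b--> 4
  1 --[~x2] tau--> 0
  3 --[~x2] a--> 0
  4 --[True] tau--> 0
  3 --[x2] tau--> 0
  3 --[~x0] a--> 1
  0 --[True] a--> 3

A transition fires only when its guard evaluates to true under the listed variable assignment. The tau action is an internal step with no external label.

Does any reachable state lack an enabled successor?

Answer: DEADLOCK-FREE

Trace:
Reachable = {0,3,4}
  0: a→3  [deg 1]
  3: b→4  tau→0  [deg 2]
  4: tau→0  [deg 1]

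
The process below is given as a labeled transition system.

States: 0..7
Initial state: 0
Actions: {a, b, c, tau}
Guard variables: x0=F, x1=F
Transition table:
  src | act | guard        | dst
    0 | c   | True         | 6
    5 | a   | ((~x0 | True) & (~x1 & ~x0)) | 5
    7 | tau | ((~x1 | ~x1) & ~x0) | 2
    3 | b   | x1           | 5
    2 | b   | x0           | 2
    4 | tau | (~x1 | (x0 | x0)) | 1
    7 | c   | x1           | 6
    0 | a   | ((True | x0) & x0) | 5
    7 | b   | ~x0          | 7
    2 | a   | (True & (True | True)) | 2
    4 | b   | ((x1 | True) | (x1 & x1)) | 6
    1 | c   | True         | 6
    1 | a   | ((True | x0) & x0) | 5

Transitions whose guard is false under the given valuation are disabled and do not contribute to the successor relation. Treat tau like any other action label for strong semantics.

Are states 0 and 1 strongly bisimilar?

Compute ~ classes (split until stable):
  π0 = {{0,1,2,3,4,5,6,7}}
  π1 = {{0,1},{2,5},{3,6},{4,7}}
  π2 = {{0,1},{2,5},{3,6},{4},{7}}
Fixed point at round 3; 5 class(es).
[0]={0,1}  [1]={0,1}

Answer: BISIMILAR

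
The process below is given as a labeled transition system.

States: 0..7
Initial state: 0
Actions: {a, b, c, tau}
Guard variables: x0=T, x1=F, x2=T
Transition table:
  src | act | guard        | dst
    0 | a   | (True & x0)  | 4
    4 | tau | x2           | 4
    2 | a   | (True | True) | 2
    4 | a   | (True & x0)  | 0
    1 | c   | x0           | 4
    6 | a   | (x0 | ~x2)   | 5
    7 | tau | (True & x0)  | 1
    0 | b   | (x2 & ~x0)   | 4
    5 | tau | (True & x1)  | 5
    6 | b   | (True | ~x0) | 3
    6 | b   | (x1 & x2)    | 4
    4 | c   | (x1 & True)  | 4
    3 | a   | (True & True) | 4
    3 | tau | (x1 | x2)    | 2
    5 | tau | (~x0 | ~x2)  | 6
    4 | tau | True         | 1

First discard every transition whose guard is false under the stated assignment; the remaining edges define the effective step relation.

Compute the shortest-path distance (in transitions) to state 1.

Breadth-first toward 1:
  depth 0: {0}
  depth 1: {4}
  depth 2: {1}
1 enters at depth 2; path a·tau

Answer: 2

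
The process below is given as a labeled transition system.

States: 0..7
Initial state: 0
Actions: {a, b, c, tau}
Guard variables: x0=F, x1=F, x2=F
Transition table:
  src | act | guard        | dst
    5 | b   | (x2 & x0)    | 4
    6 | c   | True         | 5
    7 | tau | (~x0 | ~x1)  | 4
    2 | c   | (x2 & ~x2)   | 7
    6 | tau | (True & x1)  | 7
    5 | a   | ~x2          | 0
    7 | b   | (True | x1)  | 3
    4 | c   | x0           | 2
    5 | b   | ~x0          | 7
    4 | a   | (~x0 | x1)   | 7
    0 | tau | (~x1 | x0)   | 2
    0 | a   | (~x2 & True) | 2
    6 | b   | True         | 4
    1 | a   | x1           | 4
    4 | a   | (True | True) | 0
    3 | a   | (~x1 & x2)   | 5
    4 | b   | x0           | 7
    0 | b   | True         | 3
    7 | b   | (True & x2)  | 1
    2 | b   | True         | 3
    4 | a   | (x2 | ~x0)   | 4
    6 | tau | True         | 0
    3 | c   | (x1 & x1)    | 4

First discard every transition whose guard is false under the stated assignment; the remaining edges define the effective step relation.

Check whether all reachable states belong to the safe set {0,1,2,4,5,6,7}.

Allowed set {0,1,2,4,5,6,7}
R = {0,2,3}
  0: ok
  2: ok
  3: ✗ unsafe
reach 3 via b — violates

Answer: INVARIANT VIOLATED at state 3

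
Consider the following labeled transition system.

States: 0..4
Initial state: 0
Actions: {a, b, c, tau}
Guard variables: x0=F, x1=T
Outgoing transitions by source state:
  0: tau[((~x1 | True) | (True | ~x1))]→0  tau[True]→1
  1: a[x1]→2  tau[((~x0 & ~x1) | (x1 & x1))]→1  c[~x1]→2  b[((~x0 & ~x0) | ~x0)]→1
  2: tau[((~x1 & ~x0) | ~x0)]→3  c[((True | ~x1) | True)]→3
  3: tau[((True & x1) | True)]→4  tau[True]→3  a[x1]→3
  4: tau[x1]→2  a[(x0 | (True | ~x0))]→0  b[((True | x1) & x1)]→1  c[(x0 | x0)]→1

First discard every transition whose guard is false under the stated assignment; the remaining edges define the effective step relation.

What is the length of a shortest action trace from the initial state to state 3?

Answer: 3

Analysis:
Layered search for 3:
  Layer 0: {0}
  Layer 1: {1}
  Layer 2: {2}
  Layer 3: {3}
depth(3)=3, e.g. tau·a·c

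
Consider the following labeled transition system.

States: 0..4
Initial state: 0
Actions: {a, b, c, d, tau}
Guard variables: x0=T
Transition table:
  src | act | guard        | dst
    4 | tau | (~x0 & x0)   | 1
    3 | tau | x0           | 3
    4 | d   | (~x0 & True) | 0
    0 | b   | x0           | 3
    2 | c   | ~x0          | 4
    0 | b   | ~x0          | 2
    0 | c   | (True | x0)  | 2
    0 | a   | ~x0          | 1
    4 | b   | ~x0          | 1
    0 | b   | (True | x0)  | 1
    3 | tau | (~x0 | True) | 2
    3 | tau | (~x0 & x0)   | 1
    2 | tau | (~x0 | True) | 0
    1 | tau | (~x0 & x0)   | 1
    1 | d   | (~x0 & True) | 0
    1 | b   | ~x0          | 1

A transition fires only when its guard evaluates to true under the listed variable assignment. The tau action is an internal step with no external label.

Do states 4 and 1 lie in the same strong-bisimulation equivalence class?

Answer: BISIMILAR

Trace:
Refine partition for ~:
  π0 = {{0,1,2,3,4}}
  π1 = {{0},{1,4},{2,3}}
  π2 = {{0},{1,4},{2},{3}}
Fixed point at round 3; 4 class(es).
4∈{1,4}, 1∈{1,4}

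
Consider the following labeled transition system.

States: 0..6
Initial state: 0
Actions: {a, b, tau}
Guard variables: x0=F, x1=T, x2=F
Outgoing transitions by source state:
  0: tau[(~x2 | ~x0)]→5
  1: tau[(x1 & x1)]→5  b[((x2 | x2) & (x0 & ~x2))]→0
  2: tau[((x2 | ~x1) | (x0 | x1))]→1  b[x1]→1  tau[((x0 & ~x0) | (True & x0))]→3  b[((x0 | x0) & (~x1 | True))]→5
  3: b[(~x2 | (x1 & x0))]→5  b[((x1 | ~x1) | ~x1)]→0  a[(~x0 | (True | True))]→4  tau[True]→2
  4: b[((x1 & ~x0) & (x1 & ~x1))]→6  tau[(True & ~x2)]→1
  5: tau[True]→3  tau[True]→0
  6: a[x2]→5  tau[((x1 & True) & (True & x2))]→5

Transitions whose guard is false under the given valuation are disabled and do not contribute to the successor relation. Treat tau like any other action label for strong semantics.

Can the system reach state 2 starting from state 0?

Answer: REACHABLE

Analysis:
After dropping false guards: 11 live edges.
depth 0: {0}
depth 1: {5}  now seen {0,5}
depth 2: {3}  now seen {0,3,5}
depth 3: {2,4}  now seen {0,2,3,4,5}
depth 4: {1}  now seen {0,1,2,3,4,5}
Reachable = {0,1,2,3,4,5}
witness 2: tau·tau·tau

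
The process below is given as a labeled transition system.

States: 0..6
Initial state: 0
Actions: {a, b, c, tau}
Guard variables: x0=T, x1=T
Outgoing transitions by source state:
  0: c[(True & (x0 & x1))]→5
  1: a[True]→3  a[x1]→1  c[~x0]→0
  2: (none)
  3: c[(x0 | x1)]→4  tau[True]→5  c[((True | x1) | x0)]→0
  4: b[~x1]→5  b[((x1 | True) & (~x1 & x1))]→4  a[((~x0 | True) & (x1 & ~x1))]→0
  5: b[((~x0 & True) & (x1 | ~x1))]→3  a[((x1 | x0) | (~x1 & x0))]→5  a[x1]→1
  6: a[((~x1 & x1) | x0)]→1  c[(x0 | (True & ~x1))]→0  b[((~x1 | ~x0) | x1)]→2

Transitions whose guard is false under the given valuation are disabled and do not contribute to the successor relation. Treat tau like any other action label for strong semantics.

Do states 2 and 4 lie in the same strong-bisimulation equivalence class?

Answer: BISIMILAR

Analysis:
Refine partition for ~:
  π0 = {{0,1,2,3,4,5,6}}
  π1 = {{0},{1,5},{2,4},{3},{6}}
  π2 = {{0},{1},{2,4},{3},{5},{6}}
6 equivalence class(es) (converged in 3)
[2]={2,4}  [4]={2,4}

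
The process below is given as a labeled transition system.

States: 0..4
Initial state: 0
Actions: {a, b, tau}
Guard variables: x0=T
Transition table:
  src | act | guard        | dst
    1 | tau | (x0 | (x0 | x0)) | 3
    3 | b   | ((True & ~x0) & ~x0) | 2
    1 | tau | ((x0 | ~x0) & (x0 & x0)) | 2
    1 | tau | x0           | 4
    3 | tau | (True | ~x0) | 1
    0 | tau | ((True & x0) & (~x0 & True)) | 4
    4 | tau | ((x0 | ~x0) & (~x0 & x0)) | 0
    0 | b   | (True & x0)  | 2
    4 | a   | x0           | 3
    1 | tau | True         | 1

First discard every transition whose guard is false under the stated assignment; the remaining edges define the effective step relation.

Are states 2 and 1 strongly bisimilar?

Refine partition for ~:
  P[0] = {{0,1,2,3,4}}
  P[1] = {{0},{1,3},{2},{4}}
  P[2] = {{0},{1},{2},{3},{4}}
5 equivalence class(es) (converged in 3)
class of 2: {2}; class of 1: {1}

Answer: NOT BISIMILAR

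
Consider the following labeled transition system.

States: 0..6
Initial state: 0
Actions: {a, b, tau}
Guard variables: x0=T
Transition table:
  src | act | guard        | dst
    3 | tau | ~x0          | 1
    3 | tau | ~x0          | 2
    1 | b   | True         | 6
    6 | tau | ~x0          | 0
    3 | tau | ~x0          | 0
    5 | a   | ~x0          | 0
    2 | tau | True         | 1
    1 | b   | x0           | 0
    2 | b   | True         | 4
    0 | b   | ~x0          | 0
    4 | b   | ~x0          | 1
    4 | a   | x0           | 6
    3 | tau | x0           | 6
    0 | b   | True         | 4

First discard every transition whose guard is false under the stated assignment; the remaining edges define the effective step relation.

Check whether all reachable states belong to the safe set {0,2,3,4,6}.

Answer: INVARIANT HOLDS

Trace:
Allowed set {0,2,3,4,6}
Reachable = {0,4,6}
  0: ok
  4: ok
  6: ok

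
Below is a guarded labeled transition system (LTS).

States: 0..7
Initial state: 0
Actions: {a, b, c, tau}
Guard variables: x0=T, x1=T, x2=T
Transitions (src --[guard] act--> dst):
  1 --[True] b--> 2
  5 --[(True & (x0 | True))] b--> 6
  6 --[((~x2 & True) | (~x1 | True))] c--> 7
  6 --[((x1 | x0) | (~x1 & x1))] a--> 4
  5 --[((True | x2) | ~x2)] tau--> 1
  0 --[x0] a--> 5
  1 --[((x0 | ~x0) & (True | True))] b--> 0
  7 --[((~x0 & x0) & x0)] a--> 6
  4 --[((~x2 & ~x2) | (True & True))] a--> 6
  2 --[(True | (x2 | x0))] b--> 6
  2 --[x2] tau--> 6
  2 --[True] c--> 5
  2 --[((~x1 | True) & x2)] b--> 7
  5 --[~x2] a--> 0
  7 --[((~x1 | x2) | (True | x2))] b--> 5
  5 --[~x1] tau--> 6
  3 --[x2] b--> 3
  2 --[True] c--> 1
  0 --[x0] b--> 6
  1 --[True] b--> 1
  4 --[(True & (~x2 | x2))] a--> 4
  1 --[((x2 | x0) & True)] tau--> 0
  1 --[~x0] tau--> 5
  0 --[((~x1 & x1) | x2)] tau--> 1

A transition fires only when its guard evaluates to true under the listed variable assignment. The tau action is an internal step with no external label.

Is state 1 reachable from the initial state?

Answer: REACHABLE

Working:
After dropping false guards: 20 live edges.
L0 = {0}
L1 = {1,5,6}  cumulative {0,1,5,6}
L2 = {2,4,7}  cumulative {0,1,2,4,5,6,7}
R = {0,1,2,4,5,6,7}
Path to 1: tau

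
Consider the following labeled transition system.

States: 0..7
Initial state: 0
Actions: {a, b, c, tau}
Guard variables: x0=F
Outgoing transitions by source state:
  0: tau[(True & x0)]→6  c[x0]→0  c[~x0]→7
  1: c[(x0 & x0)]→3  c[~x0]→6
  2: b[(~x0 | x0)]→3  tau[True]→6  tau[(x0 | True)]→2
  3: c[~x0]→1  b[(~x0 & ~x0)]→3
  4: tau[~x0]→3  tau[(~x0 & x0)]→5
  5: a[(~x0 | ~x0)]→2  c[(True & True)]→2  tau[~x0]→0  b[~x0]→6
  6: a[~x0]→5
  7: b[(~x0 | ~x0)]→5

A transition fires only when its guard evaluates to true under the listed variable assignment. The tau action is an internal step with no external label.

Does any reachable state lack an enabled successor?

Answer: DEADLOCK-FREE

Analysis:
Reachable = {0,1,2,3,5,6,7}
  0: c→7  [deg 1]
  1: c→6  [deg 1]
  2: b→3  tau→2  tau→6  [deg 3]
  3: b→3  c→1  [deg 2]
  5: a→2  b→6  c→2  tau→0  [deg 4]
  6: a→5  [deg 1]
  7: b→5  [deg 1]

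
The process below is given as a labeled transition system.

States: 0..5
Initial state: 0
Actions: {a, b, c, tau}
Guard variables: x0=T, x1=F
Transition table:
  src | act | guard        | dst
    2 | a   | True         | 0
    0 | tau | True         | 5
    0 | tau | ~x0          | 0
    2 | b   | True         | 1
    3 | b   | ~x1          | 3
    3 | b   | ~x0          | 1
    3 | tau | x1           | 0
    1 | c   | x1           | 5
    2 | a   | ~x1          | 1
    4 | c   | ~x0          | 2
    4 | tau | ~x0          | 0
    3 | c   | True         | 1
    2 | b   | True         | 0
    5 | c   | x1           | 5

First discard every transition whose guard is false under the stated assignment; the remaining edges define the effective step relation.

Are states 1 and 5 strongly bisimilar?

Answer: BISIMILAR

Trace:
Refine partition for ~:
  π0 = {{0,1,2,3,4,5}}
  π1 = {{0},{1,4,5},{2},{3}}
Fixed point at round 2; 4 class(es).
1∈{1,4,5}, 5∈{1,4,5}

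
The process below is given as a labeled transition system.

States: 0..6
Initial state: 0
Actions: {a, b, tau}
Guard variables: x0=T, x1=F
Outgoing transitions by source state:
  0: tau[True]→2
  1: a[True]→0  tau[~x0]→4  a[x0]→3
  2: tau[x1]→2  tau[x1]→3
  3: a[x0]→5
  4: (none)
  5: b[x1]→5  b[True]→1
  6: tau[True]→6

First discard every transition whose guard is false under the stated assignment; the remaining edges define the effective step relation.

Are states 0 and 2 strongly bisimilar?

Answer: NOT BISIMILAR

Trace:
Bisimulation quotient by refinement:
  π0 = {{0,1,2,3,4,5,6}}
  π1 = {{0,6},{1,3},{2,4},{5}}
  π2 = {{0},{1},{2,4},{3},{5},{6}}
stable after 3 split(s): 6 block(s)
0∈{0}, 2∈{2,4}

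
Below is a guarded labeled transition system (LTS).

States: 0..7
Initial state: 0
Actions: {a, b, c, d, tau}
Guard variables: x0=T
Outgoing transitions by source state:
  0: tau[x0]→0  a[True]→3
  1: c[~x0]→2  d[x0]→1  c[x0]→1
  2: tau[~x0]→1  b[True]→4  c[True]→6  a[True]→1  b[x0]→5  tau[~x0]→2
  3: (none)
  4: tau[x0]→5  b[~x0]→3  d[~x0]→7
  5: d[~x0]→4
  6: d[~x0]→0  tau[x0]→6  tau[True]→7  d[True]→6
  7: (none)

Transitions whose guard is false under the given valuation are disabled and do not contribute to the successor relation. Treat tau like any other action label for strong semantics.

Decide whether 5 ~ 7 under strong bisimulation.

Refine partition for ~:
  π0 = {{0,1,2,3,4,5,6,7}}
  π1 = {{0},{1},{2},{3,5,7},{4},{6}}
Fixed point at round 2; 6 class(es).
class of 5: {3,5,7}; class of 7: {3,5,7}

Answer: BISIMILAR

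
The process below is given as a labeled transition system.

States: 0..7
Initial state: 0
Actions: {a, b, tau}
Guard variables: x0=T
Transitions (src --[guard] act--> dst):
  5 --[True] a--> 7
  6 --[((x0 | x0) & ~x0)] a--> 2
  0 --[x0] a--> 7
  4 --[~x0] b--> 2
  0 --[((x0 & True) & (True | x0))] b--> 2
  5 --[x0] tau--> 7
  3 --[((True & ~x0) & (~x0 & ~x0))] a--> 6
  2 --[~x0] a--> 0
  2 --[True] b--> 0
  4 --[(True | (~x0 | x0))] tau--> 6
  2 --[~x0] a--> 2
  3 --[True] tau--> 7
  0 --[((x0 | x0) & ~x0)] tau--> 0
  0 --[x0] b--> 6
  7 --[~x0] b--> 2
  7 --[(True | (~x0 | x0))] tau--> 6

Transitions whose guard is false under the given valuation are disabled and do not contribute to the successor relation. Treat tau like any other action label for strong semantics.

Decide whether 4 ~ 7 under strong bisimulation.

Answer: BISIMILAR

Trace:
Refine partition for ~:
  π0 = {{0,1,2,3,4,5,6,7}}
  π1 = {{0},{1,6},{2},{3,4,7},{5}}
  π2 = {{0},{1,6},{2},{3},{4,7},{5}}
Fixed point at round 3; 6 class(es).
[4]={4,7}  [7]={4,7}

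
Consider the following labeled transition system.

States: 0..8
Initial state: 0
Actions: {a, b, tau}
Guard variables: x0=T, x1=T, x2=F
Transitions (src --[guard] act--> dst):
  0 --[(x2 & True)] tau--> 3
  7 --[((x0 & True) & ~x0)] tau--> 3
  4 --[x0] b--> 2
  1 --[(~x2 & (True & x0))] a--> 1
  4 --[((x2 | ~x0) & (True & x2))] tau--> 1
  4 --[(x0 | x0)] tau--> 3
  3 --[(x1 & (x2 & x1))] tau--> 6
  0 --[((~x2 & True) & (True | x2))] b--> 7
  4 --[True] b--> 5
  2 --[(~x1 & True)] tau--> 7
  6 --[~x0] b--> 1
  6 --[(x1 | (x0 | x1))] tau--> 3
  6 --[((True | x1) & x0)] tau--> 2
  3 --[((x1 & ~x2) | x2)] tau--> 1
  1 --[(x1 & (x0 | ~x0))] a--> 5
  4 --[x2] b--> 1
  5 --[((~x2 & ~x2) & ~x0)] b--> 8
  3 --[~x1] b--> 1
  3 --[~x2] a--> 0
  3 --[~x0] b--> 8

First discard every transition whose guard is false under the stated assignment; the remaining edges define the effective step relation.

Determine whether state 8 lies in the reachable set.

Answer: UNREACHABLE

Working:
Guard filter leaves 10 enabled edge(s).
depth 0: {0}
depth 1: {7}  cumulative {0,7}
Reachable = {0,7}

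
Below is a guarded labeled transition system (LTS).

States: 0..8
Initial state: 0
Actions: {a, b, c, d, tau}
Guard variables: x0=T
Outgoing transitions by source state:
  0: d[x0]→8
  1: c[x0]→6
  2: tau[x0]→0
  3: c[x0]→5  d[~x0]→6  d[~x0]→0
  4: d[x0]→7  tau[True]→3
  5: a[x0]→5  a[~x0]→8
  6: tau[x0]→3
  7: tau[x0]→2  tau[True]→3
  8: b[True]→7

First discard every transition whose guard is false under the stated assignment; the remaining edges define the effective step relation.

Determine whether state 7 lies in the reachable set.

Guard filter leaves 11 enabled edge(s).
Layer 0: {0}
Layer 1: {8}  total {0,8}
Layer 2: {7}  total {0,7,8}
Layer 3: {2,3}  total {0,2,3,7,8}
Layer 4: {5}  total {0,2,3,5,7,8}
Reachable = {0,2,3,5,7,8}
Path to 7: d·b

Answer: REACHABLE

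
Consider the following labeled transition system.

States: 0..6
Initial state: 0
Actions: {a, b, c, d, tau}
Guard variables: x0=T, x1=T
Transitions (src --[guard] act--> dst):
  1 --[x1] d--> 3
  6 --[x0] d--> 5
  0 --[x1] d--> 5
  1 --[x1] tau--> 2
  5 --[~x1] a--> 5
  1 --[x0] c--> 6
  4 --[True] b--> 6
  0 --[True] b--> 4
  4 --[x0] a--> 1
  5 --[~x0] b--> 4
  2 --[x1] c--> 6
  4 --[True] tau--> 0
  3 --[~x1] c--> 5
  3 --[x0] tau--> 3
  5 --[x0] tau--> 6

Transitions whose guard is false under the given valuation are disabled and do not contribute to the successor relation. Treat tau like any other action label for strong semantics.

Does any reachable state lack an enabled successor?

Answer: DEADLOCK-FREE

Analysis:
Reach set: {0,1,2,3,4,5,6}
  0: b→4  d→5  [2 exit(s)]
  1: c→6  d→3  tau→2  [3 exit(s)]
  2: c→6  [1 exit(s)]
  3: tau→3  [1 exit(s)]
  4: a→1  b→6  tau→0  [3 exit(s)]
  5: tau→6  [1 exit(s)]
  6: d→5  [1 exit(s)]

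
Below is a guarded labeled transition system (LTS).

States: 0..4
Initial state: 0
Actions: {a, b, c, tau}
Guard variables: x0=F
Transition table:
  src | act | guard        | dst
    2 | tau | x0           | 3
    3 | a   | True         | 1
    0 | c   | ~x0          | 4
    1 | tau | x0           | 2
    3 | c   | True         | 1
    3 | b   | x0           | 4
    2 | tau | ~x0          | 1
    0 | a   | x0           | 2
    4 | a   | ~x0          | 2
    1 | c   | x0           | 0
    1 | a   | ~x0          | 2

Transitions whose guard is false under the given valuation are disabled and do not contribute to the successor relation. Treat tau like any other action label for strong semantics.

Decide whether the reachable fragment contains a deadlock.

Reachable = {0,1,2,4}
  0: c→4  [1 out]
  1: a→2  [1 out]
  2: tau→1  [1 out]
  4: a→2  [1 out]

Answer: DEADLOCK-FREE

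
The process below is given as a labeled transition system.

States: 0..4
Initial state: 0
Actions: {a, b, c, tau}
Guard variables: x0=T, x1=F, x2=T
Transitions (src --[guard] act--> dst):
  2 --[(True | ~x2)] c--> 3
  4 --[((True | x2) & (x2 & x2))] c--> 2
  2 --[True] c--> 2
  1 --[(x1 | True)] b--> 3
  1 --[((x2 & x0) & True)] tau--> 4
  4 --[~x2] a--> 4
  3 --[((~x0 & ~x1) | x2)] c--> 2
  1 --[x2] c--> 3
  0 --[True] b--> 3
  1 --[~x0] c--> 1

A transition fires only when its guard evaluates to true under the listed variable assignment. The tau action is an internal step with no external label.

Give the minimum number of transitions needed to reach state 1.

Layered search for 1:
  L0 = {0}
  L1 = {3}
  L2 = {2}
1 never appears.

Answer: UNREACHABLE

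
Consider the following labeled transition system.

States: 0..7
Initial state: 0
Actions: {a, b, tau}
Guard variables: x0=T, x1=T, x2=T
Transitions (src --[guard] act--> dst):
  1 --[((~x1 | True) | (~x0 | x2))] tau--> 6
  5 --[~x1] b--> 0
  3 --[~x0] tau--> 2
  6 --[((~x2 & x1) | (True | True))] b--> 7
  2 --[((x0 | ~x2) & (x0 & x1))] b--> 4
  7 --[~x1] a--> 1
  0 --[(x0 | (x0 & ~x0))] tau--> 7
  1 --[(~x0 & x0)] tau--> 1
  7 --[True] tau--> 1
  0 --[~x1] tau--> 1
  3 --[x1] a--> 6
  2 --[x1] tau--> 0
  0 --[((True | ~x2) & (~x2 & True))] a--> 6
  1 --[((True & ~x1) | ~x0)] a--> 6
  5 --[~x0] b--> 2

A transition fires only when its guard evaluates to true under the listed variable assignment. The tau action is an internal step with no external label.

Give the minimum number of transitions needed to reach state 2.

Answer: UNREACHABLE

Trace:
BFS to 2:
  depth 0: {0}
  depth 1: {7}
  depth 2: {1}
  depth 3: {6}
2 never appears.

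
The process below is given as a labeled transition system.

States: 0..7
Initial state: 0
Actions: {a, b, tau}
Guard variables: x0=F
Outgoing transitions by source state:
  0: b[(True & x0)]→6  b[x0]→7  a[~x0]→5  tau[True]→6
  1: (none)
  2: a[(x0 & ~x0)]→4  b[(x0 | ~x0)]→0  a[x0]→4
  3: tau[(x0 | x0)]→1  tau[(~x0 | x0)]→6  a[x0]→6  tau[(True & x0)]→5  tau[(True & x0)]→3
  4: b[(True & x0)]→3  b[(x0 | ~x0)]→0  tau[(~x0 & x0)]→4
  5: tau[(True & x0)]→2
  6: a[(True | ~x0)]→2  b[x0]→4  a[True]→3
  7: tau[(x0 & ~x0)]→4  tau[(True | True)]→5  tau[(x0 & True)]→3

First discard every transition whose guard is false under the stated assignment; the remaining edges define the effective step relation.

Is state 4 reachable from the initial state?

Answer: UNREACHABLE

Analysis:
8 transition(s) survive guard evaluation.
Layer 0: {0}
Layer 1: {5,6}  now seen {0,5,6}
Layer 2: {2,3}  now seen {0,2,3,5,6}
Reachable = {0,2,3,5,6}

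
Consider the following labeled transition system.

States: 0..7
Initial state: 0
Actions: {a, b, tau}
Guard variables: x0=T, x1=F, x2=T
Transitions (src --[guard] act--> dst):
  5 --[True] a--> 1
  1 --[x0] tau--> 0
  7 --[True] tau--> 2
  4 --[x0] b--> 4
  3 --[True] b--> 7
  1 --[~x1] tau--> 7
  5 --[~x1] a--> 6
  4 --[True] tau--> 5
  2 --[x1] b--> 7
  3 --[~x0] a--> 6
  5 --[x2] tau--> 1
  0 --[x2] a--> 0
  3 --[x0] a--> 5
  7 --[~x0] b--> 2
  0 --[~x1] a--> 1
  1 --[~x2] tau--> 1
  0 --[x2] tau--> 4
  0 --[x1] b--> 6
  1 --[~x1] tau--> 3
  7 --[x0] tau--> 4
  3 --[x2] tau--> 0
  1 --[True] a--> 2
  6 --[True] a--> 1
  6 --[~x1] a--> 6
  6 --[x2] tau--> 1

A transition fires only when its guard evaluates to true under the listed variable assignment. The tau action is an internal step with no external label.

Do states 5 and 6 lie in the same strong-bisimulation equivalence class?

Refine partition for ~:
  π0 = {{0,1,2,3,4,5,6,7}}
  π1 = {{0,1,5,6},{2},{3},{4},{7}}
  π2 = {{0},{1},{2},{3},{4},{5,6},{7}}
7 equivalence class(es) (converged in 3)
5∈{5,6}, 6∈{5,6}

Answer: BISIMILAR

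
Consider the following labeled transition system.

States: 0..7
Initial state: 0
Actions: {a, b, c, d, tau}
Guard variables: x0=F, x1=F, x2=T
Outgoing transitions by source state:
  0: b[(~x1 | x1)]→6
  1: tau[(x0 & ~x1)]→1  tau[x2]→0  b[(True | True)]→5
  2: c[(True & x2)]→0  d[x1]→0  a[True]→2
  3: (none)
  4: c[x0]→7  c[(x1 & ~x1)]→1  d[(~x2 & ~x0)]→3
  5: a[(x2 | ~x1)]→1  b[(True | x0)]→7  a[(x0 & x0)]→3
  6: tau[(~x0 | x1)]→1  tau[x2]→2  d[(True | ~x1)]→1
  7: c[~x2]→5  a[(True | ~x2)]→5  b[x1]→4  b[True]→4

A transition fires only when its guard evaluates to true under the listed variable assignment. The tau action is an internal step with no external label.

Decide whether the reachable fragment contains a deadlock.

R = {0,1,2,4,5,6,7}
  0: b→6  [deg 1]
  1: b→5  tau→0  [deg 2]
  2: a→2  c→0  [deg 2]
  4: ∅  [deadlock]
  5: a→1  b→7  [deg 2]
  6: d→1  tau→1  tau→2  [deg 3]
  7: a→5  b→4  [deg 2]
witness 4: b·tau·b·b·b

Answer: DEADLOCK at state 4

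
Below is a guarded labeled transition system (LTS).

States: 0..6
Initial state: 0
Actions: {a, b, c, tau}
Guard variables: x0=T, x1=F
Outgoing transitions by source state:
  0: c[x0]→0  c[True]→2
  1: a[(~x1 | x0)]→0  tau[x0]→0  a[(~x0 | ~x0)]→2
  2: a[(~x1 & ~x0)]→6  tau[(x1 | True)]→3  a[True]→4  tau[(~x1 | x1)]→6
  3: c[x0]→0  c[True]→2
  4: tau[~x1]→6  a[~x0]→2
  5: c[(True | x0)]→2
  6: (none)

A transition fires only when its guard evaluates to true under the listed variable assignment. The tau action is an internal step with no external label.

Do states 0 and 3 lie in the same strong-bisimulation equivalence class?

Refine partition for ~:
  round 0: {{0,1,2,3,4,5,6}}
  round 1: {{0,3,5},{1,2},{4},{6}}
  round 2: {{0,3},{1},{2},{4},{5},{6}}
stable after 3 split(s): 6 block(s)
0∈{0,3}, 3∈{0,3}

Answer: BISIMILAR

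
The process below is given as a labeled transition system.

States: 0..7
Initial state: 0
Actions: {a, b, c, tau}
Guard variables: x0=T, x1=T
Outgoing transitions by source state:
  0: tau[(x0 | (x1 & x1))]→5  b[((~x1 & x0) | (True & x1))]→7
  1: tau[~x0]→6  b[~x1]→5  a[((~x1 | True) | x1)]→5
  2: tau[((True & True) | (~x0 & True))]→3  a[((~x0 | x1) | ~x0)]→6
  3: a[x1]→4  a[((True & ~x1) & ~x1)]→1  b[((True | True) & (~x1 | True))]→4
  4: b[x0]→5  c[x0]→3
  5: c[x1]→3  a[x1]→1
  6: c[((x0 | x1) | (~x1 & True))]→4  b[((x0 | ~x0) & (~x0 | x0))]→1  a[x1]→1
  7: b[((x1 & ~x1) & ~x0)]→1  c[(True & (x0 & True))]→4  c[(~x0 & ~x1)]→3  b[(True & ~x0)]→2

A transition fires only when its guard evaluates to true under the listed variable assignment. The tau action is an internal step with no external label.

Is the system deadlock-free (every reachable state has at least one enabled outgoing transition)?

Reachable = {0,1,3,4,5,7}
  0: b→7  tau→5  [deg 2]
  1: a→5  [deg 1]
  3: a→4  b→4  [deg 2]
  4: b→5  c→3  [deg 2]
  5: a→1  c→3  [deg 2]
  7: c→4  [deg 1]

Answer: DEADLOCK-FREE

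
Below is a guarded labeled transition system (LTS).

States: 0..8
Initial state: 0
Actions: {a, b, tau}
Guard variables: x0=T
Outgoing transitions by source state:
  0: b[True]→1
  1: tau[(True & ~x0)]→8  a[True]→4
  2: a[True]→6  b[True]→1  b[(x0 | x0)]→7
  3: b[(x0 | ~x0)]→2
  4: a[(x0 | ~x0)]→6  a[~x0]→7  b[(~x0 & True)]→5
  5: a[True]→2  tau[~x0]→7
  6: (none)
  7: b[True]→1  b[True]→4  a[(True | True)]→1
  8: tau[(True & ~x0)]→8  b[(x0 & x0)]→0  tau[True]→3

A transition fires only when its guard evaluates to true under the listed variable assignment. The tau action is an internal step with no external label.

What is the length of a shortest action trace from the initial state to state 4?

Answer: 2

Working:
BFS to 4:
  Layer 0: {0}
  Layer 1: {1}
  Layer 2: {4}
depth(4)=2, e.g. b·a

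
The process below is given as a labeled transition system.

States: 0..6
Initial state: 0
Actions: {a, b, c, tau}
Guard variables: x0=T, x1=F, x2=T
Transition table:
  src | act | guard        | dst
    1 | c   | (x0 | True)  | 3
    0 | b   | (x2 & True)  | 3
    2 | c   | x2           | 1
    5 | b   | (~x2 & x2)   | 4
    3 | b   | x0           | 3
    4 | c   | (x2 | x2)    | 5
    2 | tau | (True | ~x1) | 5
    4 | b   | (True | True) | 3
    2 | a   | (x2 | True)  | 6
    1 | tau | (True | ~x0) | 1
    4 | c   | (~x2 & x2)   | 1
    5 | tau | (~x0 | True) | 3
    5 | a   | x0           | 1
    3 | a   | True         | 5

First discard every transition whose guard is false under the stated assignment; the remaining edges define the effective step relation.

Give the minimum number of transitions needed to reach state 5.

BFS to 5:
  L0 = {0}
  L1 = {3}
  L2 = {5}
5 enters at depth 2; path b·a

Answer: 2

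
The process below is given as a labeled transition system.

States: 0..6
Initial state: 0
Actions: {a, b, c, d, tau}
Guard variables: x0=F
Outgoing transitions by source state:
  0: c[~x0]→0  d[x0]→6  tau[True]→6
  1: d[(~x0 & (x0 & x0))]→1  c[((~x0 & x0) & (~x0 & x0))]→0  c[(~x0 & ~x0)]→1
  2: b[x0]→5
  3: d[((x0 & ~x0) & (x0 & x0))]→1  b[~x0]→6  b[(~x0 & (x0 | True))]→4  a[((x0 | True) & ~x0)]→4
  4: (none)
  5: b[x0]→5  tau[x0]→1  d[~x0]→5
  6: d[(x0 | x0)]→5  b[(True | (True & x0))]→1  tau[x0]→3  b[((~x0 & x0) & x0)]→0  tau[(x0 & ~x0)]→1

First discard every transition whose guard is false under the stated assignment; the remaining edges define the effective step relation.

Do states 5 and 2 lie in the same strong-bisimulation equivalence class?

Bisimulation quotient by refinement:
  round 0: {{0,1,2,3,4,5,6}}
  round 1: {{0},{1},{2,4},{3},{5},{6}}
Fixed point at round 2; 6 class(es).
5∈{5}, 2∈{2,4}

Answer: NOT BISIMILAR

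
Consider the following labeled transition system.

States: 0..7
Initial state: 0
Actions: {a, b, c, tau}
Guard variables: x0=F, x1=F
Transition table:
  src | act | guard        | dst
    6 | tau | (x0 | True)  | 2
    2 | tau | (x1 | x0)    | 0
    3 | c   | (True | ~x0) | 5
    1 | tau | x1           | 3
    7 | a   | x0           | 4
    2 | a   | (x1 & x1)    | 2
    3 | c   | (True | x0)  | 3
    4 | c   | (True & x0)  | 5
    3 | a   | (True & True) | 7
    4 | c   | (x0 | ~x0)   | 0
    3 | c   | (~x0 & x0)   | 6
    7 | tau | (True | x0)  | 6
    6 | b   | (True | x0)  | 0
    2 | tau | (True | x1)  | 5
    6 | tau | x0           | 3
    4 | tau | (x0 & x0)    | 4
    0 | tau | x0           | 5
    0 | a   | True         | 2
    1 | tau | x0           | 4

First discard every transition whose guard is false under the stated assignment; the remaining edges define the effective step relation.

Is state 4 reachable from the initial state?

Guard filter leaves 9 enabled edge(s).
depth 0: {0}
depth 1: {2}  now seen {0,2}
depth 2: {5}  now seen {0,2,5}
Reach set: {0,2,5}

Answer: UNREACHABLE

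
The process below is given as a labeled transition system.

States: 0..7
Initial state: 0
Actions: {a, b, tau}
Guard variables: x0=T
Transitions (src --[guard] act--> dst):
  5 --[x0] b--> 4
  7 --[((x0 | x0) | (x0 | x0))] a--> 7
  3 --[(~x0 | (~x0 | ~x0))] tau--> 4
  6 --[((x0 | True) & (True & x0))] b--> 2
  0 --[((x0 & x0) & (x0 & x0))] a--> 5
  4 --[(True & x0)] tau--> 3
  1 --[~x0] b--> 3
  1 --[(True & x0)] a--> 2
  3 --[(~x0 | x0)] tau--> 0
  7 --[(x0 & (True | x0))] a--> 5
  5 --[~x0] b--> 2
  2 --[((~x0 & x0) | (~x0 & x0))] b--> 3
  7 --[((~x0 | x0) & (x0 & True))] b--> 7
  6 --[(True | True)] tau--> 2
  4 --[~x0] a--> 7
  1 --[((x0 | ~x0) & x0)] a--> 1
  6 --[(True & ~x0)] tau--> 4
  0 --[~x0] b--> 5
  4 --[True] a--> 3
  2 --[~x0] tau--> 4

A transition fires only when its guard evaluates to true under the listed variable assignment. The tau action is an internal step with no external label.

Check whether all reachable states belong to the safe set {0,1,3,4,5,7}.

Answer: INVARIANT HOLDS

Trace:
Allowed set {0,1,3,4,5,7}
R = {0,3,4,5}
  0: ok
  3: ok
  4: ok
  5: ok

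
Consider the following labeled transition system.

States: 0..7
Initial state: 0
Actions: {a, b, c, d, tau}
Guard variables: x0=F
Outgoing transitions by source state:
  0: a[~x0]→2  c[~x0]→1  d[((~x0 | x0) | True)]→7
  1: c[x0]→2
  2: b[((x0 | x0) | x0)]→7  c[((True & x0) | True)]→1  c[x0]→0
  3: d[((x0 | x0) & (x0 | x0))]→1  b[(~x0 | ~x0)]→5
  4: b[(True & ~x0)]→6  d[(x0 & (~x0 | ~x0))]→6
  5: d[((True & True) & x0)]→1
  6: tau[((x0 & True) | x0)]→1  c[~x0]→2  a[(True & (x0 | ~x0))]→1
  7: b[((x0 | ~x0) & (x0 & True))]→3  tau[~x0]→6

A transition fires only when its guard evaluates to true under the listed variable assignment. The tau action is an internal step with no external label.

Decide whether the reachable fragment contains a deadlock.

Reach set: {0,1,2,6,7}
  0: a→2  c→1  d→7  [deg 3]
  1: ∅  [deadlock]
  2: c→1  [deg 1]
  6: a→1  c→2  [deg 2]
  7: tau→6  [deg 1]
trace reaching 1: c

Answer: DEADLOCK at state 1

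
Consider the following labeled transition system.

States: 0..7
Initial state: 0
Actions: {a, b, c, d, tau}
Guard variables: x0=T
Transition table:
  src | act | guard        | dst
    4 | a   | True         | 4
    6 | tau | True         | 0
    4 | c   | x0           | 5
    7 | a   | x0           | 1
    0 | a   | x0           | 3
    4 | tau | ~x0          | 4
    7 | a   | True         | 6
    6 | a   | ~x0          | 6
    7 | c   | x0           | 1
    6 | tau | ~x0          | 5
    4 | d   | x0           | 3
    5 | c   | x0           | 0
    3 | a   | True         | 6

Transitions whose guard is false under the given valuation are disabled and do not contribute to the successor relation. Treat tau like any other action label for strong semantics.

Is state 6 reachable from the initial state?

Answer: REACHABLE

Working:
10 transition(s) survive guard evaluation.
Layer 0: {0}
Layer 1: {3}  total {0,3}
Layer 2: {6}  total {0,3,6}
Reach set: {0,3,6}
trace reaching 6: a·a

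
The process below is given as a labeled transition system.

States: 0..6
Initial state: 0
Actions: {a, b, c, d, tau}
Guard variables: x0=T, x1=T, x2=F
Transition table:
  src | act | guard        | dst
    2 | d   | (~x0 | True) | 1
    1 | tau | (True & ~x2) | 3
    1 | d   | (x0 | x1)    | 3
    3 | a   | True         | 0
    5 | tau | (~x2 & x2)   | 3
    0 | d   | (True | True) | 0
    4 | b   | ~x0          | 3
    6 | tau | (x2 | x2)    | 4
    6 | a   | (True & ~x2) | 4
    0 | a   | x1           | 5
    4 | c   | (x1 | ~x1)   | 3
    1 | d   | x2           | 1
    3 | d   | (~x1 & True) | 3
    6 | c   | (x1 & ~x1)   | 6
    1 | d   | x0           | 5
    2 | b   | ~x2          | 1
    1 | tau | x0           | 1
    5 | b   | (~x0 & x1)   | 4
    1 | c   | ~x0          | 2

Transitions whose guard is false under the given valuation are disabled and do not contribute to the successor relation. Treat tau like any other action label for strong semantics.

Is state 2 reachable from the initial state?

After dropping false guards: 11 live edges.
depth 0: {0}
depth 1: {5}  total {0,5}
R = {0,5}

Answer: UNREACHABLE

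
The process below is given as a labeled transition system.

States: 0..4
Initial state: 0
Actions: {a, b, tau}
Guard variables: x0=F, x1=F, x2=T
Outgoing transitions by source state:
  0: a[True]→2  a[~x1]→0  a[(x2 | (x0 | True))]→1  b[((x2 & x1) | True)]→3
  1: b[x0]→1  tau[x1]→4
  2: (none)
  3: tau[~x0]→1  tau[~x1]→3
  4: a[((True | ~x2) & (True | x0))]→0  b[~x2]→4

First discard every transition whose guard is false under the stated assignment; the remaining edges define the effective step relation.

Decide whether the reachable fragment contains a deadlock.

R = {0,1,2,3}
  0: a→0  a→1  a→2  b→3  [deg 4]
  1: ∅  [no exit]
  2: ∅  [no exit]
  3: tau→1  tau→3  [deg 2]
witness 1: a

Answer: DEADLOCK at state 1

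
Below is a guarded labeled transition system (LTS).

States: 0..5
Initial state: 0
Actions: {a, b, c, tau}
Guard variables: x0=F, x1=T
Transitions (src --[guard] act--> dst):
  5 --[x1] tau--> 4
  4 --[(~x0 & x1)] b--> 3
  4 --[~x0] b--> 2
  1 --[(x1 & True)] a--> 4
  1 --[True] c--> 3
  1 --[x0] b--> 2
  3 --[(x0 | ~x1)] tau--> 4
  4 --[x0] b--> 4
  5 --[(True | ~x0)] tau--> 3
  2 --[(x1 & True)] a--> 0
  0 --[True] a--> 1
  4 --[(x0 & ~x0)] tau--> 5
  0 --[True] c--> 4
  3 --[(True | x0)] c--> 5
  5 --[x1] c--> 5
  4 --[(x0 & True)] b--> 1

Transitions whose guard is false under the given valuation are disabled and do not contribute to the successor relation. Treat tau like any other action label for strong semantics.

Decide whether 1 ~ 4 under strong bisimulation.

Compute ~ classes (split until stable):
  π0 = {{0,1,2,3,4,5}}
  π1 = {{0,1},{2},{3},{4},{5}}
  π2 = {{0},{1},{2},{3},{4},{5}}
6 equivalence class(es) (converged in 3)
1∈{1}, 4∈{4}

Answer: NOT BISIMILAR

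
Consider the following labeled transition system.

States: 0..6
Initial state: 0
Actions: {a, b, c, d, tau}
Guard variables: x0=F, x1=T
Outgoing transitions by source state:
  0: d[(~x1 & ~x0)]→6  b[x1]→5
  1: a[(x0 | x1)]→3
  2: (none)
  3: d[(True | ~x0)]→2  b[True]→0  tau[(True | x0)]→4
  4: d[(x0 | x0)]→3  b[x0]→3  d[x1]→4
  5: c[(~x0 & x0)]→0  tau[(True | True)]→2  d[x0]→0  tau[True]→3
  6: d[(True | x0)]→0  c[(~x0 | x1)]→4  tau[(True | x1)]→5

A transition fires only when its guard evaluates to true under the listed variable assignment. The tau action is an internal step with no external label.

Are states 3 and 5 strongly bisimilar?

Answer: NOT BISIMILAR

Analysis:
Refine partition for ~:
  π0 = {{0,1,2,3,4,5,6}}
  π1 = {{0},{1},{2},{3},{4},{5},{6}}
7 equivalence class(es) (converged in 2)
class of 3: {3}; class of 5: {5}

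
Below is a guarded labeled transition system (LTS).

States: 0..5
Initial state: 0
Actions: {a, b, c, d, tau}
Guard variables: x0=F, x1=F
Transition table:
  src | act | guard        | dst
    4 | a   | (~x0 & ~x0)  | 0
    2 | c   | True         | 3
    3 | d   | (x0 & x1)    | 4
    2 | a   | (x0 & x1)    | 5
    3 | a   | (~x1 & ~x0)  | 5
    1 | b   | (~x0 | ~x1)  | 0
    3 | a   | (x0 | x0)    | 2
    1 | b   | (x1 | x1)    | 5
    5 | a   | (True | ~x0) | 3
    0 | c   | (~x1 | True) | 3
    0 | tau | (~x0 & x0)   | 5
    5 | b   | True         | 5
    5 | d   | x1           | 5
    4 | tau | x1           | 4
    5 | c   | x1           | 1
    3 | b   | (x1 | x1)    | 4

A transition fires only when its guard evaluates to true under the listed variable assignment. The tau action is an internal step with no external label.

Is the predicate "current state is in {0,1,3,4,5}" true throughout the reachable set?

Allowed set {0,1,3,4,5}
Reachable = {0,3,5}
  0: safe
  3: safe
  5: safe

Answer: INVARIANT HOLDS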